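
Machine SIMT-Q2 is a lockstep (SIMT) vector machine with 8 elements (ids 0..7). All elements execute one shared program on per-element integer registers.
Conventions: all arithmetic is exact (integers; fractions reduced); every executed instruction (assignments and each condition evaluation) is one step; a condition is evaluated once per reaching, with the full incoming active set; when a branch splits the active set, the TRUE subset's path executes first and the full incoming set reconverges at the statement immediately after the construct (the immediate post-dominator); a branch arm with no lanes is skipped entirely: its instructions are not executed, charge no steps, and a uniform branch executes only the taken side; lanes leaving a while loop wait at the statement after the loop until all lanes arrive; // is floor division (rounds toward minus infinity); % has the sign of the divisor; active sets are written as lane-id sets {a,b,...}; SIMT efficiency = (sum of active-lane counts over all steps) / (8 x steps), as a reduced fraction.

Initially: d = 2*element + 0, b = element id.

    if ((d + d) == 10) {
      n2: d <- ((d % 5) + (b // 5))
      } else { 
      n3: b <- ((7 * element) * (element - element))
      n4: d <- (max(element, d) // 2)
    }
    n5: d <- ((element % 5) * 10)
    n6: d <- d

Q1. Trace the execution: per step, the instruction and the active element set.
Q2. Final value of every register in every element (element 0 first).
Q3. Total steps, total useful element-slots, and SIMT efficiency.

step 0: eval ((d + d) == 10)         {0,1,2,3,4,5,6,7}
step 1: b <- ((7 * element) * (element - element)) {0,1,2,3,4,5,6,7}
step 2: d <- (max(element, d) // 2)  {0,1,2,3,4,5,6,7}
step 3: d <- ((element % 5) * 10)    {0,1,2,3,4,5,6,7}
step 4: d <- d                       {0,1,2,3,4,5,6,7}

Answer: 5 steps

d: 0,10,20,30,40,0,10,20
b: 0,0,0,0,0,0,0,0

steps = 5; useful = 40; efficiency = 40/40 = 1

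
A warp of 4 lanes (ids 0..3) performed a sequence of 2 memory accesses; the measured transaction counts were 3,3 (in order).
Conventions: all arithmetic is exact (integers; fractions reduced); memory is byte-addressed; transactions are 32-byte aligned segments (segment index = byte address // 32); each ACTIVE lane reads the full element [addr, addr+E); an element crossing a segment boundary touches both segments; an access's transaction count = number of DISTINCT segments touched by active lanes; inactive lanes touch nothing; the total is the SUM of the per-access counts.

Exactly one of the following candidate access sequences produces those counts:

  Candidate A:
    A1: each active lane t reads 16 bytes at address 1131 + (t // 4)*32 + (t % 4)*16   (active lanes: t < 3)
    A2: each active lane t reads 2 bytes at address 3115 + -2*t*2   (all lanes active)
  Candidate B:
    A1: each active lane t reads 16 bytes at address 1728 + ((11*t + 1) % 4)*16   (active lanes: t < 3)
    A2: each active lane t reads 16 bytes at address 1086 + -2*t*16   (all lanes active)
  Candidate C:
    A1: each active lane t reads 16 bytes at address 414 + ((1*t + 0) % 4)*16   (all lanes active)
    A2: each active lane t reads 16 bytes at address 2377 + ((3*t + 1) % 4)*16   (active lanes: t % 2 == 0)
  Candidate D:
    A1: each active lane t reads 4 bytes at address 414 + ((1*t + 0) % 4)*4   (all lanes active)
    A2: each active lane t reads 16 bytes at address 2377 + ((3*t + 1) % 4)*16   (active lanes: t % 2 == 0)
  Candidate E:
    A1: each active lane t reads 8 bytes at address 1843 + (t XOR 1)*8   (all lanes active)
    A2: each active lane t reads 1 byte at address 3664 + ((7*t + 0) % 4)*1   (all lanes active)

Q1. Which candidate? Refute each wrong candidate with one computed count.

A: A1 gives 2 transactions, not 3
B: A1 gives 2 transactions, not 3
D: A1 gives 2 transactions, not 3
E: A1 gives 2 transactions, not 3
C: all counts match (3,3)

Answer: C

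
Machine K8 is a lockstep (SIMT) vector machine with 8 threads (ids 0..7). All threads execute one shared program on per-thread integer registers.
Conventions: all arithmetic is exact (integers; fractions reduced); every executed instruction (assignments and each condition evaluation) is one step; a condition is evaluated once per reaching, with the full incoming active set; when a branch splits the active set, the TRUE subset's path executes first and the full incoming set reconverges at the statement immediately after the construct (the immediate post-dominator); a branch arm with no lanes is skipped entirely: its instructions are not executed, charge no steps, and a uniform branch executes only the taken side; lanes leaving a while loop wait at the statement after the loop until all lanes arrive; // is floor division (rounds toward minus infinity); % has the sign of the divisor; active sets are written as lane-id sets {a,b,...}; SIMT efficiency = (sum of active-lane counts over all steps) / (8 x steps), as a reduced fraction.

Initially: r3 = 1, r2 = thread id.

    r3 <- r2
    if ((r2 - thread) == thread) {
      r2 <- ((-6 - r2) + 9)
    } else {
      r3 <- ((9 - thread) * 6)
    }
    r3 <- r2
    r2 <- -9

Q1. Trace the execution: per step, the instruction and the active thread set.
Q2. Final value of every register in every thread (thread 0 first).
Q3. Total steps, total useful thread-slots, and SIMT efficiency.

step 0: r3 <- r2                     {0,1,2,3,4,5,6,7}
step 1: eval ((r2 - thread) == thread) {0,1,2,3,4,5,6,7}
step 2: r2 <- ((-6 - r2) + 9)        {0}
step 3: r3 <- ((9 - thread) * 6)     {1,2,3,4,5,6,7}
step 4: r3 <- r2                     {0,1,2,3,4,5,6,7}
step 5: r2 <- -9                     {0,1,2,3,4,5,6,7}

Answer: 6 steps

r3: 3,1,2,3,4,5,6,7
r2: -9,-9,-9,-9,-9,-9,-9,-9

steps = 6; useful = 40; efficiency = 40/48 = 5/6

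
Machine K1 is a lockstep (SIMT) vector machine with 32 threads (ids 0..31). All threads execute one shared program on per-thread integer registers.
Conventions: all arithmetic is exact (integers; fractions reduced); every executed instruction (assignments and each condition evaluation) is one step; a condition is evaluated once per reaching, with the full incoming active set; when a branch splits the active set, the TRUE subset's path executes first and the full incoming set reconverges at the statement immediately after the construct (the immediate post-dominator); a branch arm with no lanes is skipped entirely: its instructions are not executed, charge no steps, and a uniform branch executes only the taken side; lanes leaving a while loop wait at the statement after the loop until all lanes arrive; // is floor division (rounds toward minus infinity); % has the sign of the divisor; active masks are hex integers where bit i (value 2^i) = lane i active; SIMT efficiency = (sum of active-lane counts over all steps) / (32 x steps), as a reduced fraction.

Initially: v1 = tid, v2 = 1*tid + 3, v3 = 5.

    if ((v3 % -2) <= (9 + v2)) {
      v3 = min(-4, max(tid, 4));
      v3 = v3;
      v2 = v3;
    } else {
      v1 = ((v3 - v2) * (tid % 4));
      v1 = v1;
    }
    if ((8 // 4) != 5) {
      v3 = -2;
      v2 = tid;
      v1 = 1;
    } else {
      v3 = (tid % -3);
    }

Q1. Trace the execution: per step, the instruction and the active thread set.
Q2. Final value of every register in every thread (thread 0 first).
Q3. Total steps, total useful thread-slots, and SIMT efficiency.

step 0: eval ((v3 % -2) <= (9 + v2)) 0xffffffff
step 1: v3 <- min(-4, max(tid, 4))   0xffffffff
step 2: v3 <- v3                     0xffffffff
step 3: v2 <- v3                     0xffffffff
step 4: eval ((8 // 4) != 5)         0xffffffff
step 5: v3 <- -2                     0xffffffff
step 6: v2 <- tid                    0xffffffff
step 7: v1 <- 1                      0xffffffff

Answer: 8 steps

v1: 1,1,1,1,1,1,1,1,1,1,1,1,1,1,1,1,1,1,1,1,1,1,1,1,1,1,1,1,1,1,1,1
v2: 0,1,2,3,4,5,6,7,8,9,10,11,12,13,14,15,16,17,18,19,20,21,22,23,24,25,26,27,28,29,30,31
v3: -2,-2,-2,-2,-2,-2,-2,-2,-2,-2,-2,-2,-2,-2,-2,-2,-2,-2,-2,-2,-2,-2,-2,-2,-2,-2,-2,-2,-2,-2,-2,-2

steps = 8; useful = 256; efficiency = 256/256 = 1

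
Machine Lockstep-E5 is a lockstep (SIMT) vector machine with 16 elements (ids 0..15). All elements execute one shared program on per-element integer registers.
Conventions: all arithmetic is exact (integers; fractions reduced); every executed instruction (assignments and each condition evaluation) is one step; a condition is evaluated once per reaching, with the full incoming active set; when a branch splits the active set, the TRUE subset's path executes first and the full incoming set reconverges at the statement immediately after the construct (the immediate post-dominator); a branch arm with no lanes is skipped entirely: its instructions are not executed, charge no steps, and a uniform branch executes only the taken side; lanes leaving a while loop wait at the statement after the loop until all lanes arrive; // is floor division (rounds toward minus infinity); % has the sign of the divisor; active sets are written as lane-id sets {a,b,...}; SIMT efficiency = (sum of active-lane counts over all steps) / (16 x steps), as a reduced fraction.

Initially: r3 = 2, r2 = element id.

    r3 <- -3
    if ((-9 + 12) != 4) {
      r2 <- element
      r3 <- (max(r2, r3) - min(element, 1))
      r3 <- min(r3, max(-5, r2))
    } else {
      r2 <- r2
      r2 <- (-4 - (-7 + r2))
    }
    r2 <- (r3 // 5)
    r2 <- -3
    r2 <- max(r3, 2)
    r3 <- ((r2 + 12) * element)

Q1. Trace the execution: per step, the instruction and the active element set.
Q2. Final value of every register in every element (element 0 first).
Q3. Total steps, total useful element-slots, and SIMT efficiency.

step 0: r3 <- -3                     {0,1,2,3,4,5,6,7,8,9,10,11,12,13,14,15}
step 1: eval ((-9 + 12) != 4)        {0,1,2,3,4,5,6,7,8,9,10,11,12,13,14,15}
step 2: r2 <- element                {0,1,2,3,4,5,6,7,8,9,10,11,12,13,14,15}
step 3: r3 <- (max(r2, r3) - min(element, 1)) {0,1,2,3,4,5,6,7,8,9,10,11,12,13,14,15}
step 4: r3 <- min(r3, max(-5, r2))   {0,1,2,3,4,5,6,7,8,9,10,11,12,13,14,15}
step 5: r2 <- (r3 // 5)              {0,1,2,3,4,5,6,7,8,9,10,11,12,13,14,15}
step 6: r2 <- -3                     {0,1,2,3,4,5,6,7,8,9,10,11,12,13,14,15}
step 7: r2 <- max(r3, 2)             {0,1,2,3,4,5,6,7,8,9,10,11,12,13,14,15}
step 8: r3 <- ((r2 + 12) * element)  {0,1,2,3,4,5,6,7,8,9,10,11,12,13,14,15}

Answer: 9 steps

r3: 0,14,28,42,60,80,102,126,152,180,210,242,276,312,350,390
r2: 2,2,2,2,3,4,5,6,7,8,9,10,11,12,13,14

steps = 9; useful = 144; efficiency = 144/144 = 1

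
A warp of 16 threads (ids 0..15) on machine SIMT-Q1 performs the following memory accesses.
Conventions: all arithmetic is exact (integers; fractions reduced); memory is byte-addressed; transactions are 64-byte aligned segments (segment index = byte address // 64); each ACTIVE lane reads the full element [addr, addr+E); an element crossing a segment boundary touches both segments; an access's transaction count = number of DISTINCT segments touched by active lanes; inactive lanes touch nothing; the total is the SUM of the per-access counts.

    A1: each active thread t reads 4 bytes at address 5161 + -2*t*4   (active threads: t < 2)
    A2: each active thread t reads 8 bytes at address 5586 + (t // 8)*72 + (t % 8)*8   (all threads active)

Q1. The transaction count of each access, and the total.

A1: 1 transaction
A2: 3 transactions

Answer: 1,3; total 4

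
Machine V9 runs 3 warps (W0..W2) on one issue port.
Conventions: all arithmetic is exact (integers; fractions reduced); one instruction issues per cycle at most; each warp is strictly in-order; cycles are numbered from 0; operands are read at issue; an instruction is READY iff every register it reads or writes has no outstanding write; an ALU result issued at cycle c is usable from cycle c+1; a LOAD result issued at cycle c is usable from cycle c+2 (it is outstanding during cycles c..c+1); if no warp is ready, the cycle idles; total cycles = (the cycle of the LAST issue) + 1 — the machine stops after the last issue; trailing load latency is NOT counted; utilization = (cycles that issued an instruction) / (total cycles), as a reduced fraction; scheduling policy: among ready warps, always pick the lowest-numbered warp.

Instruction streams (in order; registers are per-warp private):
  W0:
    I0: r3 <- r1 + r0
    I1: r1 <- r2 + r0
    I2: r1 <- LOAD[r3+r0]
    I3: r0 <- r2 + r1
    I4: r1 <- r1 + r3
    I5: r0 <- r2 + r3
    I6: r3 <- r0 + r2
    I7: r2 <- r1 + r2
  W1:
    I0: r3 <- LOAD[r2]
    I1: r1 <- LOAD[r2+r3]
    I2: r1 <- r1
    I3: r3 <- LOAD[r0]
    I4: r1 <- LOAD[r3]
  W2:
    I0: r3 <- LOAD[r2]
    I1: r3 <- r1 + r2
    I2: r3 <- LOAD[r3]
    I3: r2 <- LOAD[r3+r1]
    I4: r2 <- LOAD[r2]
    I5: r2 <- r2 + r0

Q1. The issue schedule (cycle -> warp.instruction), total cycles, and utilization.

cycle 0: W0.I0
cycle 1: W0.I1
cycle 2: W0.I2
cycle 3: W1.I0
cycle 4: W0.I3
cycle 5: W0.I4
cycle 6: W0.I5
cycle 7: W0.I6
cycle 8: W0.I7
cycle 9: W1.I1
cycle 10: W2.I0
cycle 11: W1.I2
cycle 12: W1.I3
cycle 13: W2.I1
cycle 14: W1.I4
cycle 15: W2.I2
cycle 16: idle
cycle 17: W2.I3
cycle 18: idle
cycle 19: W2.I4
cycle 20: idle
cycle 21: W2.I5

Answer: 22 cycles, utilization 19/22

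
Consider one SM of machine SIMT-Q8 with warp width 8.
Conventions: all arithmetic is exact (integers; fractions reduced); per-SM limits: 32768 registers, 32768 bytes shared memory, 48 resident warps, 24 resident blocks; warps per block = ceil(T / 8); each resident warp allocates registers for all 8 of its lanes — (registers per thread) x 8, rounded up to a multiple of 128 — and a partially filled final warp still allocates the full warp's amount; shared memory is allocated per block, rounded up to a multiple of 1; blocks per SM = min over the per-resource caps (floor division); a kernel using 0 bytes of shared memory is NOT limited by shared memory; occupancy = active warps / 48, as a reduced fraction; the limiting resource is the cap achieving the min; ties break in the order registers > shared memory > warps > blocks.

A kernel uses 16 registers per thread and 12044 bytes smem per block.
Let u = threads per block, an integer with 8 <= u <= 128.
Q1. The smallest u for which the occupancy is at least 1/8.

Answer: u = 17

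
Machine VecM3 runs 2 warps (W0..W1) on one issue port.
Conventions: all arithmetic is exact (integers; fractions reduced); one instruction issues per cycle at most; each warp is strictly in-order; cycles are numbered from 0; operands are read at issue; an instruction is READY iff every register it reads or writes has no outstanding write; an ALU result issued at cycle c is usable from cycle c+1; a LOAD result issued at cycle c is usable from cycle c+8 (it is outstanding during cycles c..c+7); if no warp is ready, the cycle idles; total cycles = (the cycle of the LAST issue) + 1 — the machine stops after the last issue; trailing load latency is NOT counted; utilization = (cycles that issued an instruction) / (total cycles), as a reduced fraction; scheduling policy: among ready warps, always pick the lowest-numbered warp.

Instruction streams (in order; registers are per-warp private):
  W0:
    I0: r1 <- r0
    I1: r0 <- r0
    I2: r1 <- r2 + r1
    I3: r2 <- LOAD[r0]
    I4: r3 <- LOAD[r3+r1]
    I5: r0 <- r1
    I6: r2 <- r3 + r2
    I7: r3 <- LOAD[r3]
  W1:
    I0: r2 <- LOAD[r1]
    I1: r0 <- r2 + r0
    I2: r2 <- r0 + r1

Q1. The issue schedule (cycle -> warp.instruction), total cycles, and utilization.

cycle 0: W0.I0
cycle 1: W0.I1
cycle 2: W0.I2
cycle 3: W0.I3
cycle 4: W0.I4
cycle 5: W0.I5
cycle 6: W1.I0
cycle 7: idle
cycle 8: idle
cycle 9: idle
cycle 10: idle
cycle 11: idle
cycle 12: W0.I6
cycle 13: W0.I7
cycle 14: W1.I1
cycle 15: W1.I2

Answer: 16 cycles, utilization 11/16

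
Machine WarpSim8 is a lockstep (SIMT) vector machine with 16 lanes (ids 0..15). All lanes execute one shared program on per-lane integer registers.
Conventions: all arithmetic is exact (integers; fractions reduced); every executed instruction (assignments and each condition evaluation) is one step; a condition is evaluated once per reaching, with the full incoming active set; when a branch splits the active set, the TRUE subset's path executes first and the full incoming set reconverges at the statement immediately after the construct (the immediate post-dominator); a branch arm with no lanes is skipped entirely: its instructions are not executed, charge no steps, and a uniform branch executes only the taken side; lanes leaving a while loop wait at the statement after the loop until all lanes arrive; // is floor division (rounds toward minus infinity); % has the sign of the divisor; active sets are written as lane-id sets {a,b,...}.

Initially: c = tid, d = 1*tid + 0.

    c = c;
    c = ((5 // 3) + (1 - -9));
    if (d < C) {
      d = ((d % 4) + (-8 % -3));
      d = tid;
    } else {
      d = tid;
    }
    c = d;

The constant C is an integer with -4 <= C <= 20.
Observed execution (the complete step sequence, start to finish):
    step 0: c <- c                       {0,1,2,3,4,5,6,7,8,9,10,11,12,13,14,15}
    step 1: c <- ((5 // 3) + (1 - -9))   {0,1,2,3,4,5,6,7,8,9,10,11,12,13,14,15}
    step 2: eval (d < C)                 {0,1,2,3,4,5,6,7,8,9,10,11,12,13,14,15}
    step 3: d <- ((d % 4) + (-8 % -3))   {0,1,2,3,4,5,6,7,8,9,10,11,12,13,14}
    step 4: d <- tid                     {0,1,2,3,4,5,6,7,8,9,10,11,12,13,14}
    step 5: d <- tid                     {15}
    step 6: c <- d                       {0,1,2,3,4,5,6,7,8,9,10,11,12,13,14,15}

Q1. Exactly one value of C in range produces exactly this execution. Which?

Answer: C = 15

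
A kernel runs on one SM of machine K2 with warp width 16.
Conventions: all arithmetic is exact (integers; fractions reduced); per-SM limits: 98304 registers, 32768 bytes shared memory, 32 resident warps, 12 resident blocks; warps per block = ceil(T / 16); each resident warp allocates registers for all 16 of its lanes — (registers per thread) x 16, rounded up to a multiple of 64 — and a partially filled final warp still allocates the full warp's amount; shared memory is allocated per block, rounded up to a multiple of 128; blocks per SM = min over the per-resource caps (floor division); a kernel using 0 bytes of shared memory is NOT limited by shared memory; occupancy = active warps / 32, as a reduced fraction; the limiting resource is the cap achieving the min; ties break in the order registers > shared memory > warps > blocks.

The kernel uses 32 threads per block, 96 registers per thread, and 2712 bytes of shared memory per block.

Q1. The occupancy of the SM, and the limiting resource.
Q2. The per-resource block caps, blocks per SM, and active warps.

Answer: occupancy 11/16, limited by shared memory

registers: 32 blocks
shared memory: 11 blocks
warps: 16 blocks
blocks: 12 blocks

Answer: 11 blocks, 22 active warps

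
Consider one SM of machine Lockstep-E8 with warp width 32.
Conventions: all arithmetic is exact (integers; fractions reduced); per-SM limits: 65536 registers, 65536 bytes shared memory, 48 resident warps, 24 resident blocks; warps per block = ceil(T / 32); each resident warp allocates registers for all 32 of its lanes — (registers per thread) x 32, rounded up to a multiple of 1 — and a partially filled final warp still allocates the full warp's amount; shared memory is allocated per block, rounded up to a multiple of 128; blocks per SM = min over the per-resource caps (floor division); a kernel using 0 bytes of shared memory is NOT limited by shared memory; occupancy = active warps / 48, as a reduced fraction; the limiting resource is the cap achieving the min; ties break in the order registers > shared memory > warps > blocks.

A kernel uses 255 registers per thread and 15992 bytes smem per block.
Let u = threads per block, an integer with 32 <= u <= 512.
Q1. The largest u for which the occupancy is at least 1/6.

Answer: u = 256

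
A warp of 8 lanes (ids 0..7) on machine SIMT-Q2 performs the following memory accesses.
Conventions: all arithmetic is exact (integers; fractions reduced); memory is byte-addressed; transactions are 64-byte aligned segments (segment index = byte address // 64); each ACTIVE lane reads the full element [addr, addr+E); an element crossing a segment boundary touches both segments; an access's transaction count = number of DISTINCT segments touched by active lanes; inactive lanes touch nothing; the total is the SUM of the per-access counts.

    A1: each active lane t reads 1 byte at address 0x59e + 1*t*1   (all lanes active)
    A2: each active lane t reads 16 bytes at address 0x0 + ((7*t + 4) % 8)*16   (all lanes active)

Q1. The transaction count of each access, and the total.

A1: 1 transaction
A2: 2 transactions

Answer: 1,2; total 3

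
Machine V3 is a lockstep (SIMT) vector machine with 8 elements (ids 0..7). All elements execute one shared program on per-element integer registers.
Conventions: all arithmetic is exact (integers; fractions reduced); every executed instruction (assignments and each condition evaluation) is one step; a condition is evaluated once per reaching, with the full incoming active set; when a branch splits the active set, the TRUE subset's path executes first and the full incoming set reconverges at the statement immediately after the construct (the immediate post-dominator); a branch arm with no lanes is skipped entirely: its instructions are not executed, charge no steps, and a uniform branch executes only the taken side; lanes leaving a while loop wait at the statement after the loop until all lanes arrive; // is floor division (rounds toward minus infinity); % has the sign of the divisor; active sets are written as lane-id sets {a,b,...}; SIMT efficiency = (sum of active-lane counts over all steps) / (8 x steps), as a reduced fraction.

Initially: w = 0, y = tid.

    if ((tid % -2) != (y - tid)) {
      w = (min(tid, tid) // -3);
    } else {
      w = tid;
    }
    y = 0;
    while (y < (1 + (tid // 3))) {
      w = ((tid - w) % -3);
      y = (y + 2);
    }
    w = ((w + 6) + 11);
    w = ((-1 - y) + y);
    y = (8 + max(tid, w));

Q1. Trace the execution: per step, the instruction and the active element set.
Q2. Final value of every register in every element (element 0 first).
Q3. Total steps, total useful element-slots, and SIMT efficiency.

step 0: eval ((tid % -2) != (y - tid)) {0,1,2,3,4,5,6,7}
step 1: w <- (min(tid, tid) // -3)   {1,3,5,7}
step 2: w <- tid                     {0,2,4,6}
step 3: y <- 0                       {0,1,2,3,4,5,6,7}
step 4: eval (y < (1 + (tid // 3)))  {0,1,2,3,4,5,6,7}
step 5: w <- ((tid - w) % -3)        {0,1,2,3,4,5,6,7}
step 6: y <- (y + 2)                 {0,1,2,3,4,5,6,7}
step 7: eval (y < (1 + (tid // 3)))  {0,1,2,3,4,5,6,7}
step 8: w <- ((tid - w) % -3)        {6,7}
step 9: y <- (y + 2)                 {6,7}
step 10: eval (y < (1 + (tid // 3)))  {6,7}
step 11: w <- ((w + 6) + 11)          {0,1,2,3,4,5,6,7}
step 12: w <- ((-1 - y) + y)          {0,1,2,3,4,5,6,7}
step 13: y <- (8 + max(tid, w))       {0,1,2,3,4,5,6,7}

Answer: 14 steps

w: -1,-1,-1,-1,-1,-1,-1,-1
y: 8,9,10,11,12,13,14,15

steps = 14; useful = 86; efficiency = 86/112 = 43/56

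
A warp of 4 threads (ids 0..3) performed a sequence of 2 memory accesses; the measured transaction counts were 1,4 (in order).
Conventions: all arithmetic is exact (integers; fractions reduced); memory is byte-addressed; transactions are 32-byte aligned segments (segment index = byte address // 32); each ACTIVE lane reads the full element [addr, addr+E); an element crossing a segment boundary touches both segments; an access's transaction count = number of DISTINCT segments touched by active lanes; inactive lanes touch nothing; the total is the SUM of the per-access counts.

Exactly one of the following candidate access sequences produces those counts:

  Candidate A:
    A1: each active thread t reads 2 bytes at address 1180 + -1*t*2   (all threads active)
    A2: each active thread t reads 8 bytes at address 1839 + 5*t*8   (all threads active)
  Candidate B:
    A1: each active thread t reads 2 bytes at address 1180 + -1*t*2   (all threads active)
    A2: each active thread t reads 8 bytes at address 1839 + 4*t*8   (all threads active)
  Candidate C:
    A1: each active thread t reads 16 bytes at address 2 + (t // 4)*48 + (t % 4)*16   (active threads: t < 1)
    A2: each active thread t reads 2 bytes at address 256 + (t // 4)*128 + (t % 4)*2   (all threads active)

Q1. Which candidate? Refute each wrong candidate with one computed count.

A: A2 gives 5 transactions, not 4
C: A2 gives 1 transaction, not 4
B: all counts match (1,4)

Answer: B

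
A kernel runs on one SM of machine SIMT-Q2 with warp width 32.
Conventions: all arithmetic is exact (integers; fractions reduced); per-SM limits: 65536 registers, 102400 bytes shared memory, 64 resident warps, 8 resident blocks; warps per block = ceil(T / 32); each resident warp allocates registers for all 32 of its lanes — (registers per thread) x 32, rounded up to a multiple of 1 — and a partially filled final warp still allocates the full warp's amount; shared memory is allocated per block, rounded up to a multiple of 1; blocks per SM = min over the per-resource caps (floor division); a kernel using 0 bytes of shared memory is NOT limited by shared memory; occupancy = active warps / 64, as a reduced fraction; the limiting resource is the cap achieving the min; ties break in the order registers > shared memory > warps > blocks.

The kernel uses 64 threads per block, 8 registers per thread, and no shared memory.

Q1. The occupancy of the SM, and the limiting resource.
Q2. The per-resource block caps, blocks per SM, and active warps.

Answer: occupancy 1/4, limited by blocks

registers: 128 blocks
shared memory: no limit (kernel uses none)
warps: 32 blocks
blocks: 8 blocks

Answer: 8 blocks, 16 active warps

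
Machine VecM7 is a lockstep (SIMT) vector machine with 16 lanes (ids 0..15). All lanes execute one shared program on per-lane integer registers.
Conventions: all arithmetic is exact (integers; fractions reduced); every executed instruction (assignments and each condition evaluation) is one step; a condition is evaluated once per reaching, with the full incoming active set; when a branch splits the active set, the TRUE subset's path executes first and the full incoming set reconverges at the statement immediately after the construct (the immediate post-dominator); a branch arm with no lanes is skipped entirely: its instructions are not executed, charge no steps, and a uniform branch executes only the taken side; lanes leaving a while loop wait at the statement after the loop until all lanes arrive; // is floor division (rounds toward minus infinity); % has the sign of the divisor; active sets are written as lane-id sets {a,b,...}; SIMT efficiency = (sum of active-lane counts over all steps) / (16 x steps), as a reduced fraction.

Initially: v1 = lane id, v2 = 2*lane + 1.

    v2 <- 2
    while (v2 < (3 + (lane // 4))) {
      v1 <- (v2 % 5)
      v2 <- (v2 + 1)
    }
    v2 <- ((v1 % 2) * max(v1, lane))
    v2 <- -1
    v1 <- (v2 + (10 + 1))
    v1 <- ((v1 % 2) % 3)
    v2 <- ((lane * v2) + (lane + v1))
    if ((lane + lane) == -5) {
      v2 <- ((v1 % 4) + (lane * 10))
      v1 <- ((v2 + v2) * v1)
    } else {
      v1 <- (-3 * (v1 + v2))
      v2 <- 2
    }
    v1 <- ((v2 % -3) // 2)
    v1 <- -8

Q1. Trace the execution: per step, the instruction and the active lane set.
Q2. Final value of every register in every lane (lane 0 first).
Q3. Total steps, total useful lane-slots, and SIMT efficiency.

step 0: v2 <- 2                      {0,1,2,3,4,5,6,7,8,9,10,11,12,13,14,15}
step 1: eval (v2 < (3 + (lane // 4))) {0,1,2,3,4,5,6,7,8,9,10,11,12,13,14,15}
step 2: v1 <- (v2 % 5)               {0,1,2,3,4,5,6,7,8,9,10,11,12,13,14,15}
step 3: v2 <- (v2 + 1)               {0,1,2,3,4,5,6,7,8,9,10,11,12,13,14,15}
step 4: eval (v2 < (3 + (lane // 4))) {0,1,2,3,4,5,6,7,8,9,10,11,12,13,14,15}
step 5: v1 <- (v2 % 5)               {4,5,6,7,8,9,10,11,12,13,14,15}
step 6: v2 <- (v2 + 1)               {4,5,6,7,8,9,10,11,12,13,14,15}
step 7: eval (v2 < (3 + (lane // 4))) {4,5,6,7,8,9,10,11,12,13,14,15}
step 8: v1 <- (v2 % 5)               {8,9,10,11,12,13,14,15}
step 9: v2 <- (v2 + 1)               {8,9,10,11,12,13,14,15}
step 10: eval (v2 < (3 + (lane // 4))) {8,9,10,11,12,13,14,15}
step 11: v1 <- (v2 % 5)               {12,13,14,15}
step 12: v2 <- (v2 + 1)               {12,13,14,15}
step 13: eval (v2 < (3 + (lane // 4))) {12,13,14,15}
step 14: v2 <- ((v1 % 2) * max(v1, lane)) {0,1,2,3,4,5,6,7,8,9,10,11,12,13,14,15}
step 15: v2 <- -1                     {0,1,2,3,4,5,6,7,8,9,10,11,12,13,14,15}
step 16: v1 <- (v2 + (10 + 1))        {0,1,2,3,4,5,6,7,8,9,10,11,12,13,14,15}
step 17: v1 <- ((v1 % 2) % 3)         {0,1,2,3,4,5,6,7,8,9,10,11,12,13,14,15}
step 18: v2 <- ((lane * v2) + (lane + v1)) {0,1,2,3,4,5,6,7,8,9,10,11,12,13,14,15}
step 19: eval ((lane + lane) == -5)   {0,1,2,3,4,5,6,7,8,9,10,11,12,13,14,15}
step 20: v1 <- (-3 * (v1 + v2))       {0,1,2,3,4,5,6,7,8,9,10,11,12,13,14,15}
step 21: v2 <- 2                      {0,1,2,3,4,5,6,7,8,9,10,11,12,13,14,15}
step 22: v1 <- ((v2 % -3) // 2)       {0,1,2,3,4,5,6,7,8,9,10,11,12,13,14,15}
step 23: v1 <- -8                     {0,1,2,3,4,5,6,7,8,9,10,11,12,13,14,15}

Answer: 24 steps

v1: -8,-8,-8,-8,-8,-8,-8,-8,-8,-8,-8,-8,-8,-8,-8,-8
v2: 2,2,2,2,2,2,2,2,2,2,2,2,2,2,2,2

steps = 24; useful = 312; efficiency = 312/384 = 13/16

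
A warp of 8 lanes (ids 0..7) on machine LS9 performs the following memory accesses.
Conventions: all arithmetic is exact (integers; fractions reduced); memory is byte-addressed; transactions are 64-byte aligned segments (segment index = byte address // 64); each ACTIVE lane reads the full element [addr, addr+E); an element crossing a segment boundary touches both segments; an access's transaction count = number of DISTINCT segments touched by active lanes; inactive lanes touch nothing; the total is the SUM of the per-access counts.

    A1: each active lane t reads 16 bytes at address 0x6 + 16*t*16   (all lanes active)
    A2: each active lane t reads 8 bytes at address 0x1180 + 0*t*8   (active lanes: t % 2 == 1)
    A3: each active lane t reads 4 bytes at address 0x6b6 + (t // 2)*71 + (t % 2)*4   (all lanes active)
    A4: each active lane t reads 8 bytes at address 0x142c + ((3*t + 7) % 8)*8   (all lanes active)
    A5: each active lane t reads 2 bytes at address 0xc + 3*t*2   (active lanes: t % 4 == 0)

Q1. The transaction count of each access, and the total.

A1: 8 transactions
A2: 1 transaction
A3: 5 transactions
A4: 2 transactions
A5: 1 transaction

Answer: 8,1,5,2,1; total 17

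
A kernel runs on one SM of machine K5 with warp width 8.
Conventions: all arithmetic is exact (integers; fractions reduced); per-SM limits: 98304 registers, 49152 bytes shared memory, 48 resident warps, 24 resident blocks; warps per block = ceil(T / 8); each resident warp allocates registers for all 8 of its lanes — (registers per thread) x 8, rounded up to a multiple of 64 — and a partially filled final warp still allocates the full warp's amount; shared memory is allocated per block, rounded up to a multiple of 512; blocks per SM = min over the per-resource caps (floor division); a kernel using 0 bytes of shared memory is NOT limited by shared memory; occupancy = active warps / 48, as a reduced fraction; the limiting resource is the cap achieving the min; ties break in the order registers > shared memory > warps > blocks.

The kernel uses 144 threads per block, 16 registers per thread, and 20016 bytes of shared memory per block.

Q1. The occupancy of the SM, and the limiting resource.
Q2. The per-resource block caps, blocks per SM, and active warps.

Answer: occupancy 3/4, limited by shared memory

registers: 42 blocks
shared memory: 2 blocks
warps: 2 blocks
blocks: 24 blocks

Answer: 2 blocks, 36 active warps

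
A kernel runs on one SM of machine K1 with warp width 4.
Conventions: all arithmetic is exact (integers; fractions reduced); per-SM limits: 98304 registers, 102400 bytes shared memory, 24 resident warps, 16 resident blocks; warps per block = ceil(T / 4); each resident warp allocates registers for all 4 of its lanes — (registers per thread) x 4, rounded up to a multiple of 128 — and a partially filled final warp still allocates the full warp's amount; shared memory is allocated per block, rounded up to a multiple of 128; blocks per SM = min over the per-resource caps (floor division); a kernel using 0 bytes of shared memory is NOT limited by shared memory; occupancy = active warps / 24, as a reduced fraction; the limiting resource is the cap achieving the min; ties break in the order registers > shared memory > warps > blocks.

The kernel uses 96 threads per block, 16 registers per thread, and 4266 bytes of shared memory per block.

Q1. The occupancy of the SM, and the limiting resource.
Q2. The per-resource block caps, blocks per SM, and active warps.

Answer: occupancy 1, limited by warps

registers: 32 blocks
shared memory: 23 blocks
warps: 1 block
blocks: 16 blocks

Answer: 1 block, 24 active warps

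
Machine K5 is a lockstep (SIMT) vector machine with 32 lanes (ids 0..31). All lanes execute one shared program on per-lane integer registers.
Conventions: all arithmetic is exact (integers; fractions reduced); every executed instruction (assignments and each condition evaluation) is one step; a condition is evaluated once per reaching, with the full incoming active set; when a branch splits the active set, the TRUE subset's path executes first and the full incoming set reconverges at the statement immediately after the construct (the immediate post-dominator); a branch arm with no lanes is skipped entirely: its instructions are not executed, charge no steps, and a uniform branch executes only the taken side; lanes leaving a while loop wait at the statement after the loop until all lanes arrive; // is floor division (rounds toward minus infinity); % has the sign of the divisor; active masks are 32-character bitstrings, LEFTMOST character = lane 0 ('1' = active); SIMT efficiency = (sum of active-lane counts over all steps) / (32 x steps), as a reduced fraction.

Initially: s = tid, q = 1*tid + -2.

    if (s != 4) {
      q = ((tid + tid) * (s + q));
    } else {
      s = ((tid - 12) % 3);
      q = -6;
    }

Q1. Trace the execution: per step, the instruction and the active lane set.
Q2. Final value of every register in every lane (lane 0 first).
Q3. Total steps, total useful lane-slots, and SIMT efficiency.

step 0: eval (s != 4)                11111111111111111111111111111111
step 1: q <- ((tid + tid) * (s + q)) 11110111111111111111111111111111
step 2: s <- ((tid - 12) % 3)        00001000000000000000000000000000
step 3: q <- -6                      00001000000000000000000000000000

Answer: 4 steps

s: 0,1,2,3,1,5,6,7,8,9,10,11,12,13,14,15,16,17,18,19,20,21,22,23,24,25,26,27,28,29,30,31
q: 0,0,8,24,-6,80,120,168,224,288,360,440,528,624,728,840,960,1088,1224,1368,1520,1680,1848,2024,2208,2400,2600,2808,3024,3248,3480,3720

steps = 4; useful = 65; efficiency = 65/128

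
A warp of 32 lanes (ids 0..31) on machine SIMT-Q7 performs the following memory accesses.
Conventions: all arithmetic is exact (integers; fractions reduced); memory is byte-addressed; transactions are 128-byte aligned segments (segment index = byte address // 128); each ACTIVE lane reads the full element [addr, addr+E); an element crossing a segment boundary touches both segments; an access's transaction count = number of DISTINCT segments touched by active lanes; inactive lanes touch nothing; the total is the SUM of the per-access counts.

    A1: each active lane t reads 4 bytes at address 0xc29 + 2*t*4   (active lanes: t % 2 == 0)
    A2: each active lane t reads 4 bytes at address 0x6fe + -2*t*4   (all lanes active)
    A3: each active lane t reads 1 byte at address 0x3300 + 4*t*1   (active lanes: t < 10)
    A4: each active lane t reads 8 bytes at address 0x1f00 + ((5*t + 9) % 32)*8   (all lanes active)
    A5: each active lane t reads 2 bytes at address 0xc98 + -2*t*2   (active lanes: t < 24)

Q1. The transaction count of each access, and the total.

A1: 3 transactions
A2: 3 transactions
A3: 1 transaction
A4: 2 transactions
A5: 2 transactions

Answer: 3,3,1,2,2; total 11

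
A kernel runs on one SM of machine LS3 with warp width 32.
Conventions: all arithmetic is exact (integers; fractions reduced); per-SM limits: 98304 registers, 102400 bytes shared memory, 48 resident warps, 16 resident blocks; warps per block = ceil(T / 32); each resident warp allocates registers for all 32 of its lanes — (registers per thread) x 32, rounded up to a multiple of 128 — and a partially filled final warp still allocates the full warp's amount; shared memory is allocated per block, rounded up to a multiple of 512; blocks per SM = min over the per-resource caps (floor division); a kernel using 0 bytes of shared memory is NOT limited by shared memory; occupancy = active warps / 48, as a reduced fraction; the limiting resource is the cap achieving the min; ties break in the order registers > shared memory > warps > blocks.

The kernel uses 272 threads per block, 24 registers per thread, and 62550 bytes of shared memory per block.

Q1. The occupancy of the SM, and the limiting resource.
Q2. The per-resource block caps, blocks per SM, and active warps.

Answer: occupancy 3/16, limited by shared memory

registers: 14 blocks
shared memory: 1 block
warps: 5 blocks
blocks: 16 blocks

Answer: 1 block, 9 active warps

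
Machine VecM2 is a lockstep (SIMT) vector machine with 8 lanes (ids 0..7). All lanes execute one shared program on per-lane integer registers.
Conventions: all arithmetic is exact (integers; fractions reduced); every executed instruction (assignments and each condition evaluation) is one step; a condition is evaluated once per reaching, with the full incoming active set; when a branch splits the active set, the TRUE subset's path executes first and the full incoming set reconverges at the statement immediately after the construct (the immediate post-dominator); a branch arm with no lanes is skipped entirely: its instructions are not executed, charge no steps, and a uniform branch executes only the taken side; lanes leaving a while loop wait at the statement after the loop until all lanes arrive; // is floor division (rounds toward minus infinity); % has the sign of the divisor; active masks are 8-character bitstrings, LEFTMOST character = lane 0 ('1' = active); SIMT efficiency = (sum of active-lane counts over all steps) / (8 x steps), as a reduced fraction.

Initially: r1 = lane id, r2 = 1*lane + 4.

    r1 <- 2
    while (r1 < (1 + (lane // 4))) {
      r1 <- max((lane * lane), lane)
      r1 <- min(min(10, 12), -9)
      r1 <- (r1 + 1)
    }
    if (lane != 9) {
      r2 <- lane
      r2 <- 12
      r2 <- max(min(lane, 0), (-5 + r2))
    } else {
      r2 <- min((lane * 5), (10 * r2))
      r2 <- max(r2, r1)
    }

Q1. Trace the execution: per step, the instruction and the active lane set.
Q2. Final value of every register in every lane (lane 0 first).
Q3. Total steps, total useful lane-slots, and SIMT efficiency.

step 0: r1 <- 2                      11111111
step 1: eval (r1 < (1 + (lane // 4))) 11111111
step 2: eval (lane != 9)             11111111
step 3: r2 <- lane                   11111111
step 4: r2 <- 12                     11111111
step 5: r2 <- max(min(lane, 0), (-5 + r2)) 11111111

Answer: 6 steps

r1: 2,2,2,2,2,2,2,2
r2: 7,7,7,7,7,7,7,7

steps = 6; useful = 48; efficiency = 48/48 = 1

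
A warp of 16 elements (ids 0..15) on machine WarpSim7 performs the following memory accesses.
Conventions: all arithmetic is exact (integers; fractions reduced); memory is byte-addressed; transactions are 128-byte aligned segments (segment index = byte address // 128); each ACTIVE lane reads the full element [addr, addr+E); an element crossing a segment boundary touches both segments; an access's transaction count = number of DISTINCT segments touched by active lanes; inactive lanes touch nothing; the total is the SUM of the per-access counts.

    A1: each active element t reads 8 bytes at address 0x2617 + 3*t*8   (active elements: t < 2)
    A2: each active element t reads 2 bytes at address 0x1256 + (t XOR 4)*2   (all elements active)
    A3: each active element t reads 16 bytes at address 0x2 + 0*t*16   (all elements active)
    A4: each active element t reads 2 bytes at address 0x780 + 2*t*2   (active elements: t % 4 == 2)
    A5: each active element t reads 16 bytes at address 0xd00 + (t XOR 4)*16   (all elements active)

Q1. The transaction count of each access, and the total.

A1: 1 transaction
A2: 1 transaction
A3: 1 transaction
A4: 1 transaction
A5: 2 transactions

Answer: 1,1,1,1,2; total 6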